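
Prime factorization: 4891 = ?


4891 / 67 = 73
73 / 73 = 1
4891 = 67 × 73


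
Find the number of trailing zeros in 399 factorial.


floor(399/5) = 79
floor(399/25) = 15
floor(399/125) = 3
Total = 97

97 trailing zeros


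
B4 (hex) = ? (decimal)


B4 (base 16) = 180 (decimal)
180 (decimal) = 180 (base 10)


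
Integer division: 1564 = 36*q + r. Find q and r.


1564 = 36 * 43 + 16
Check: 1548 + 16 = 1564

q = 43, r = 16


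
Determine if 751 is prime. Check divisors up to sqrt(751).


Check divisors up to sqrt(751) = 27.4044
No divisors found.
751 is prime.

Yes, 751 is prime


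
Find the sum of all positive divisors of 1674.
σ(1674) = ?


Divisors of 1674: 1, 2, 3, 6, 9, 18, 27, 31, 54, 62, 93, 186, 279, 558, 837, 1674
Sum = 1 + 2 + 3 + 6 + 9 + 18 + 27 + 31 + 54 + 62 + 93 + 186 + 279 + 558 + 837 + 1674 = 3840

σ(1674) = 3840


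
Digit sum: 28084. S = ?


2 + 8 + 0 + 8 + 4 = 22


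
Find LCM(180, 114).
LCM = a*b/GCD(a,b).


GCD(180, 114) = 6
LCM = 180*114/6 = 20520/6 = 3420

LCM = 3420


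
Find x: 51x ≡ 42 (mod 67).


GCD(51, 67) = 1, unique solution
a^(-1) mod 67 = 46
x = 46 * 42 mod 67 = 56

x ≡ 56 (mod 67)


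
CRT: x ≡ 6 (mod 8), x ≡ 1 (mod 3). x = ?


M = 8*3 = 24
M1 = M/8 = 3, M2 = M/3 = 8
M1^(-1) mod 8 = 3, M2^(-1) mod 3 = 2
x = 6*3*3 + 1*8*2 = 70
70 mod 24 = 22
Check: 22 mod 8 = 6 ✓, 22 mod 3 = 1 ✓

x ≡ 22 (mod 24)


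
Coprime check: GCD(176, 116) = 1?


Euclidean algorithm:
176 = 1 * 116 + 60
116 = 1 * 60 + 56
60 = 1 * 56 + 4
56 = 14 * 4 + 0
GCD(176, 116) = 4

No, not coprime (GCD = 4)


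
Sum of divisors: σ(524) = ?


Divisors of 524: 1, 2, 4, 131, 262, 524
Sum = 1 + 2 + 4 + 131 + 262 + 524 = 924

σ(524) = 924


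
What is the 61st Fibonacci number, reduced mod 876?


F(k) mod 876 for k=1..61:
1, 1, 2, 3, 5, 8, 13, 21, 34, 55, 89, 144, 233, 377, 610, 111, 721, 832, 677, 633, 434, 191, 625, 816, 565, 505, 194, 699, 17, 716, 733, 573, 430, 127, 557, 684, 365, 173, 538, 711, 373, 208, 581, 789, 494, 407, 25, 432, 457, 13, 470, 483, 77, 560, 637, 321, 82, 403, 485, 12, 497
F(61) mod 876 = 497


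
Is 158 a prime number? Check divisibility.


158 / 2 = 79 (exact division)
158 is NOT prime.

No, 158 is not prime


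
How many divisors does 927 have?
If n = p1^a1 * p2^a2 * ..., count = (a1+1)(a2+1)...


927 = 3^2 × 103^1
d(927) = (2+1) × (1+1) = 6

6 divisors


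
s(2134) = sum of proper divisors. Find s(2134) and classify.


Proper divisors: 1, 2, 11, 22, 97, 194, 1067
Sum = 1 + 2 + 11 + 22 + 97 + 194 + 1067 = 1394
1394 < 2134 → deficient

s(2134) = 1394 (deficient)


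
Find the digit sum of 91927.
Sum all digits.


9 + 1 + 9 + 2 + 7 = 28


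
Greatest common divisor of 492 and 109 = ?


492 = 4 * 109 + 56
109 = 1 * 56 + 53
56 = 1 * 53 + 3
53 = 17 * 3 + 2
3 = 1 * 2 + 1
2 = 2 * 1 + 0
GCD = 1


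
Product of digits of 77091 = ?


7 × 7 × 0 × 9 × 1 = 0


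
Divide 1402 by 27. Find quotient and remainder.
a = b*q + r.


1402 = 27 * 51 + 25
Check: 1377 + 25 = 1402

q = 51, r = 25


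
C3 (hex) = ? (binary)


C3 (base 16) = 195 (decimal)
195 (decimal) = 11000011 (base 2)


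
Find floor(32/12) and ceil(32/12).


32/12 = 2.6667
floor = 2
ceil = 3

floor = 2, ceil = 3


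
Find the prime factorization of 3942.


3942 / 2 = 1971
1971 / 3 = 657
657 / 3 = 219
219 / 3 = 73
73 / 73 = 1
3942 = 2 × 3^3 × 73


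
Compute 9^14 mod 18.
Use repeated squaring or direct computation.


9^1 mod 18 = 9
9^2 mod 18 = 9
9^3 mod 18 = 9
9^4 mod 18 = 9
9^5 mod 18 = 9
9^6 mod 18 = 9
9^7 mod 18 = 9
9^8 mod 18 = 9
9^9 mod 18 = 9
9^10 mod 18 = 9
9^11 mod 18 = 9
9^12 mod 18 = 9
9^13 mod 18 = 9
9^14 mod 18 = 9


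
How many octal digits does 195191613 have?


195191613 in base 8 = 1350461475
Number of digits = 10

10 digits (base 8)


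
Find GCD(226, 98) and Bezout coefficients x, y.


Tabular extended Euclidean (each row: r = 226*s + 98*t):
r=226, s=1, t=0
r=98, s=0, t=1
q=2: r=30, s=1, t=-2   [226*(1) + 98*(-2) = 30]
q=3: r=8, s=-3, t=7   [226*(-3) + 98*(7) = 8]
q=3: r=6, s=10, t=-23   [226*(10) + 98*(-23) = 6]
q=1: r=2, s=-13, t=30   [226*(-13) + 98*(30) = 2]
q=3: r=0, s=49, t=-113   [226*(49) + 98*(-113) = 0]
GCD = 2; from the row with r=2: x=-13, y=30
Check: 226*(-13) + 98*(30) = -2938 + 2940 = 2

GCD = 2, x = -13, y = 30


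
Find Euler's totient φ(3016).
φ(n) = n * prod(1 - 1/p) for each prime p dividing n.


3016 = 2^3 × 13 × 29
Prime factors: 2, 13, 29
φ(3016) = 3016 × (1-1/2) × (1-1/13) × (1-1/29)
= 3016 × 1/2 × 12/13 × 28/29 = 1344

φ(3016) = 1344


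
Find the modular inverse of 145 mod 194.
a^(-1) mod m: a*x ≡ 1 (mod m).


Use the extended Euclidean algorithm on (194, 145); each row r = 194*s + 145*t:
r=194, s=1, t=0
r=145, s=0, t=1
q=1: r=49, s=1, t=-1   [194*(1) + 145*(-1) = 49]
q=2: r=47, s=-2, t=3   [194*(-2) + 145*(3) = 47]
q=1: r=2, s=3, t=-4   [194*(3) + 145*(-4) = 2]
q=23: r=1, s=-71, t=95   [194*(-71) + 145*(95) = 1]
q=2: r=0, s=145, t=-194   [194*(145) + 145*(-194) = 0]
GCD = 1 with t = 95, so 145*(95) ≡ 1 (mod 194)
Inverse = 95 mod 194 = 95
Check: 145 * 95 = 13775 ≡ 1 (mod 194)

145^(-1) ≡ 95 (mod 194)


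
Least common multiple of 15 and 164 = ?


GCD(15, 164) = 1
LCM = 15*164/1 = 2460/1 = 2460

LCM = 2460


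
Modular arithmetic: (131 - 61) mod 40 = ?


131 - 61 = 70
70 mod 40 = 30


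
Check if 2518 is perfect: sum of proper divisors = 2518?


Proper divisors of 2518: 1, 2, 1259
Sum = 1 + 2 + 1259 = 1262

No, 2518 is not perfect (1262 ≠ 2518)


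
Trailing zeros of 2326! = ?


floor(2326/5) = 465
floor(2326/25) = 93
floor(2326/125) = 18
floor(2326/625) = 3
Total = 579

579 trailing zeros


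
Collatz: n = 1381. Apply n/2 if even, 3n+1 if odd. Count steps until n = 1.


1381 → 4144 → 2072 → 1036 → 518 → 259 → 778 → 389 → 1168 → 584 → 292 → 146 → 73 → 220 → 110 → 55 → 166 → 83 → 250 → 125 → 376 → 188 → 94 → 47 → 142 → 71 → 214 → 107 → 322 → 161 → 484 → 242 → 121 → 364 → 182 → 91 → 274 → 137 → 412 → 206 → 103 → 310 → 155 → 466 → 233 → 700 → 350 → 175 → 526 → 263 → 790 → 395 → 1186 → 593 → 1780 → 890 → 445 → 1336 → 668 → 334 → 167 → 502 → 251 → 754 → 377 → 1132 → 566 → 283 → 850 → 425 → 1276 → 638 → 319 → 958 → 479 → 1438 → 719 → 2158 → 1079 → 3238 → 1619 → 4858 → 2429 → 7288 → 3644 → 1822 → 911 → 2734 → 1367 → 4102 → 2051 → 6154 → 3077 → 9232 → 4616 → 2308 → 1154 → 577 → 1732 → 866 → 433 → 1300 → 650 → 325 → 976 → 488 → 244 → 122 → 61 → 184 → 92 → 46 → 23 → 70 → 35 → 106 → 53 → 160 → 80 → 40 → 20 → 10 → 5 → 16 → 8 → 4 → 2 → 1
Total steps = 127

127 steps


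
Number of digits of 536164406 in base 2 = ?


536164406 in base 2 = 11111111101010011100000110110
Number of digits = 29

29 digits (base 2)


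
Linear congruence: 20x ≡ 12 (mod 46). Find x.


GCD(20, 46) = 2 divides 12
Divide: 10x ≡ 6 (mod 23)
x ≡ 19 (mod 23)


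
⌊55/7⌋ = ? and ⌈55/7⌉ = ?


55/7 = 7.8571
floor = 7
ceil = 8

floor = 7, ceil = 8


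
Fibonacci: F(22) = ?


Sequence: 1, 1, 2, 3, 5, 8, 13, 21, 34, 55, 89, 144, 233, 377, 610, 987, 1597, 2584, 4181, 6765, 10946, 17711
F(22) = 17711


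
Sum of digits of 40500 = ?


4 + 0 + 5 + 0 + 0 = 9


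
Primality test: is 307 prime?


Check divisors up to sqrt(307) = 17.5214
No divisors found.
307 is prime.

Yes, 307 is prime


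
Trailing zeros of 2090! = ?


floor(2090/5) = 418
floor(2090/25) = 83
floor(2090/125) = 16
floor(2090/625) = 3
Total = 520

520 trailing zeros


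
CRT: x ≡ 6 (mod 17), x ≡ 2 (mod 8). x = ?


M = 17*8 = 136
M1 = M/17 = 8, M2 = M/8 = 17
M1^(-1) mod 17 = 15, M2^(-1) mod 8 = 1
x = 6*8*15 + 2*17*1 = 754
754 mod 136 = 74
Check: 74 mod 17 = 6 ✓, 74 mod 8 = 2 ✓

x ≡ 74 (mod 136)


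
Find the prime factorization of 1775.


1775 / 5 = 355
355 / 5 = 71
71 / 71 = 1
1775 = 5^2 × 71


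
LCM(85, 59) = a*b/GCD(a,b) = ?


GCD(85, 59) = 1
LCM = 85*59/1 = 5015/1 = 5015

LCM = 5015


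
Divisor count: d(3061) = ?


3061 = 3061^1
d(3061) = (1+1) = 2

2 divisors


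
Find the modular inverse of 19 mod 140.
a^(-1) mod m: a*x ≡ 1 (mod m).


Use the extended Euclidean algorithm on (140, 19); each row r = 140*s + 19*t:
r=140, s=1, t=0
r=19, s=0, t=1
q=7: r=7, s=1, t=-7   [140*(1) + 19*(-7) = 7]
q=2: r=5, s=-2, t=15   [140*(-2) + 19*(15) = 5]
q=1: r=2, s=3, t=-22   [140*(3) + 19*(-22) = 2]
q=2: r=1, s=-8, t=59   [140*(-8) + 19*(59) = 1]
q=2: r=0, s=19, t=-140   [140*(19) + 19*(-140) = 0]
GCD = 1 with t = 59, so 19*(59) ≡ 1 (mod 140)
Inverse = 59 mod 140 = 59
Check: 19 * 59 = 1121 ≡ 1 (mod 140)

19^(-1) ≡ 59 (mod 140)


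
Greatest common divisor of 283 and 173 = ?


283 = 1 * 173 + 110
173 = 1 * 110 + 63
110 = 1 * 63 + 47
63 = 1 * 47 + 16
47 = 2 * 16 + 15
16 = 1 * 15 + 1
15 = 15 * 1 + 0
GCD = 1


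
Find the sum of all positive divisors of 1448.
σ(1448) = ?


Divisors of 1448: 1, 2, 4, 8, 181, 362, 724, 1448
Sum = 1 + 2 + 4 + 8 + 181 + 362 + 724 + 1448 = 2730

σ(1448) = 2730


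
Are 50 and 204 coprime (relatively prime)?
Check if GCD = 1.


Euclidean algorithm:
204 = 4 * 50 + 4
50 = 12 * 4 + 2
4 = 2 * 2 + 0
GCD(50, 204) = 2

No, not coprime (GCD = 2)


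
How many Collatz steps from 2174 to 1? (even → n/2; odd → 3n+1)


2174 → 1087 → 3262 → 1631 → 4894 → 2447 → 7342 → 3671 → 11014 → 5507 → 16522 → 8261 → 24784 → 12392 → 6196 → 3098 → 1549 → 4648 → 2324 → 1162 → 581 → 1744 → 872 → 436 → 218 → 109 → 328 → 164 → 82 → 41 → 124 → 62 → 31 → 94 → 47 → 142 → 71 → 214 → 107 → 322 → 161 → 484 → 242 → 121 → 364 → 182 → 91 → 274 → 137 → 412 → 206 → 103 → 310 → 155 → 466 → 233 → 700 → 350 → 175 → 526 → 263 → 790 → 395 → 1186 → 593 → 1780 → 890 → 445 → 1336 → 668 → 334 → 167 → 502 → 251 → 754 → 377 → 1132 → 566 → 283 → 850 → 425 → 1276 → 638 → 319 → 958 → 479 → 1438 → 719 → 2158 → 1079 → 3238 → 1619 → 4858 → 2429 → 7288 → 3644 → 1822 → 911 → 2734 → 1367 → 4102 → 2051 → 6154 → 3077 → 9232 → 4616 → 2308 → 1154 → 577 → 1732 → 866 → 433 → 1300 → 650 → 325 → 976 → 488 → 244 → 122 → 61 → 184 → 92 → 46 → 23 → 70 → 35 → 106 → 53 → 160 → 80 → 40 → 20 → 10 → 5 → 16 → 8 → 4 → 2 → 1
Total steps = 138

138 steps


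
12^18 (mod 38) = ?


12^1 mod 38 = 12
12^2 mod 38 = 30
12^3 mod 38 = 18
12^4 mod 38 = 26
12^5 mod 38 = 8
12^6 mod 38 = 20
12^7 mod 38 = 12
12^8 mod 38 = 30
12^9 mod 38 = 18
12^10 mod 38 = 26
12^11 mod 38 = 8
12^12 mod 38 = 20
12^13 mod 38 = 12
12^14 mod 38 = 30
12^15 mod 38 = 18
12^16 mod 38 = 26
12^17 mod 38 = 8
12^18 mod 38 = 20


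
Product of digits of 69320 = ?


6 × 9 × 3 × 2 × 0 = 0


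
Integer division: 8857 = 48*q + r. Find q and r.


8857 = 48 * 184 + 25
Check: 8832 + 25 = 8857

q = 184, r = 25


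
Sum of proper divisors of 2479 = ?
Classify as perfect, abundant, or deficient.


Proper divisors: 1, 37, 67
Sum = 1 + 37 + 67 = 105
105 < 2479 → deficient

s(2479) = 105 (deficient)


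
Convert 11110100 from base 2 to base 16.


11110100 (base 2) = 244 (decimal)
244 (decimal) = F4 (base 16)


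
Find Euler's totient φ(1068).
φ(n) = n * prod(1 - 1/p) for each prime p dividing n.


1068 = 2^2 × 3 × 89
Prime factors: 2, 3, 89
φ(1068) = 1068 × (1-1/2) × (1-1/3) × (1-1/89)
= 1068 × 1/2 × 2/3 × 88/89 = 352

φ(1068) = 352


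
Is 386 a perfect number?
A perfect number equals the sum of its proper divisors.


Proper divisors of 386: 1, 2, 193
Sum = 1 + 2 + 193 = 196

No, 386 is not perfect (196 ≠ 386)


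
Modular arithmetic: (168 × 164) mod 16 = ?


168 × 164 = 27552
27552 mod 16 = 0


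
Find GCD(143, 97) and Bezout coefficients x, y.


Tabular extended Euclidean (each row: r = 143*s + 97*t):
r=143, s=1, t=0
r=97, s=0, t=1
q=1: r=46, s=1, t=-1   [143*(1) + 97*(-1) = 46]
q=2: r=5, s=-2, t=3   [143*(-2) + 97*(3) = 5]
q=9: r=1, s=19, t=-28   [143*(19) + 97*(-28) = 1]
q=5: r=0, s=-97, t=143   [143*(-97) + 97*(143) = 0]
GCD = 1; from the row with r=1: x=19, y=-28
Check: 143*(19) + 97*(-28) = 2717 - 2716 = 1

GCD = 1, x = 19, y = -28


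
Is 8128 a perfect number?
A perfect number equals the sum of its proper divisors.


Proper divisors of 8128: 1, 2, 4, 8, 16, 32, 64, 127, 254, 508, 1016, 2032, 4064
Sum = 1 + 2 + 4 + 8 + 16 + 32 + 64 + 127 + 254 + 508 + 1016 + 2032 + 4064 = 8128

Yes, 8128 is perfect (8128 = 8128)


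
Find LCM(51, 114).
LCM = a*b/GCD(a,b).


GCD(51, 114) = 3
LCM = 51*114/3 = 5814/3 = 1938

LCM = 1938


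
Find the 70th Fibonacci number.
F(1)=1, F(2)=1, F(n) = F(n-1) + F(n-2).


Sequence: 1, 1, 2, 3, 5, 8, 13, 21, 34, 55, 89, 144, 233, 377, 610, 987, 1597, 2584, 4181, 6765, 10946, 17711, 28657, 46368, 75025, 121393, 196418, 317811, 514229, 832040, 1346269, 2178309, 3524578, 5702887, 9227465, 14930352, 24157817, 39088169, 63245986, 102334155, 165580141, 267914296, 433494437, 701408733, 1134903170, 1836311903, 2971215073, 4807526976, 7778742049, 12586269025, 20365011074, 32951280099, 53316291173, 86267571272, 139583862445, 225851433717, 365435296162, 591286729879, 956722026041, 1548008755920, 2504730781961, 4052739537881, 6557470319842, 10610209857723, 17167680177565, 27777890035288, 44945570212853, 72723460248141, 117669030460994, 190392490709135
F(70) = 190392490709135


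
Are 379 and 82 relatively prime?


Euclidean algorithm:
379 = 4 * 82 + 51
82 = 1 * 51 + 31
51 = 1 * 31 + 20
31 = 1 * 20 + 11
20 = 1 * 11 + 9
11 = 1 * 9 + 2
9 = 4 * 2 + 1
2 = 2 * 1 + 0
GCD(379, 82) = 1

Yes, coprime (GCD = 1)


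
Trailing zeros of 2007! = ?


floor(2007/5) = 401
floor(2007/25) = 80
floor(2007/125) = 16
floor(2007/625) = 3
Total = 500

500 trailing zeros


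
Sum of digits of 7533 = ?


7 + 5 + 3 + 3 = 18


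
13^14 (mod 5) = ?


13^1 mod 5 = 3
13^2 mod 5 = 4
13^3 mod 5 = 2
13^4 mod 5 = 1
13^5 mod 5 = 3
13^6 mod 5 = 4
13^7 mod 5 = 2
13^8 mod 5 = 1
13^9 mod 5 = 3
13^10 mod 5 = 4
13^11 mod 5 = 2
13^12 mod 5 = 1
13^13 mod 5 = 3
13^14 mod 5 = 4


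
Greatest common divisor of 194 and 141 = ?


194 = 1 * 141 + 53
141 = 2 * 53 + 35
53 = 1 * 35 + 18
35 = 1 * 18 + 17
18 = 1 * 17 + 1
17 = 17 * 1 + 0
GCD = 1


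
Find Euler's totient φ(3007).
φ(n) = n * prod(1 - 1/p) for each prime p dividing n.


3007 = 31 × 97
Prime factors: 31, 97
φ(3007) = 3007 × (1-1/31) × (1-1/97)
= 3007 × 30/31 × 96/97 = 2880

φ(3007) = 2880


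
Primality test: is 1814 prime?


1814 / 2 = 907 (exact division)
1814 is NOT prime.

No, 1814 is not prime


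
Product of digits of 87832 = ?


8 × 7 × 8 × 3 × 2 = 2688


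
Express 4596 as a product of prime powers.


4596 / 2 = 2298
2298 / 2 = 1149
1149 / 3 = 383
383 / 383 = 1
4596 = 2^2 × 3 × 383


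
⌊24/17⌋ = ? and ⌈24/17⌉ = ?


24/17 = 1.4118
floor = 1
ceil = 2

floor = 1, ceil = 2


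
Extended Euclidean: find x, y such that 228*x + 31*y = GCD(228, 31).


Tabular extended Euclidean (each row: r = 228*s + 31*t):
r=228, s=1, t=0
r=31, s=0, t=1
q=7: r=11, s=1, t=-7   [228*(1) + 31*(-7) = 11]
q=2: r=9, s=-2, t=15   [228*(-2) + 31*(15) = 9]
q=1: r=2, s=3, t=-22   [228*(3) + 31*(-22) = 2]
q=4: r=1, s=-14, t=103   [228*(-14) + 31*(103) = 1]
q=2: r=0, s=31, t=-228   [228*(31) + 31*(-228) = 0]
GCD = 1; from the row with r=1: x=-14, y=103
Check: 228*(-14) + 31*(103) = -3192 + 3193 = 1

GCD = 1, x = -14, y = 103


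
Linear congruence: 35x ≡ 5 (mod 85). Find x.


GCD(35, 85) = 5 divides 5
Divide: 7x ≡ 1 (mod 17)
x ≡ 5 (mod 17)


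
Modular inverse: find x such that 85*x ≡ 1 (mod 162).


Use the extended Euclidean algorithm on (162, 85); each row r = 162*s + 85*t:
r=162, s=1, t=0
r=85, s=0, t=1
q=1: r=77, s=1, t=-1   [162*(1) + 85*(-1) = 77]
q=1: r=8, s=-1, t=2   [162*(-1) + 85*(2) = 8]
q=9: r=5, s=10, t=-19   [162*(10) + 85*(-19) = 5]
q=1: r=3, s=-11, t=21   [162*(-11) + 85*(21) = 3]
q=1: r=2, s=21, t=-40   [162*(21) + 85*(-40) = 2]
q=1: r=1, s=-32, t=61   [162*(-32) + 85*(61) = 1]
q=2: r=0, s=85, t=-162   [162*(85) + 85*(-162) = 0]
GCD = 1 with t = 61, so 85*(61) ≡ 1 (mod 162)
Inverse = 61 mod 162 = 61
Check: 85 * 61 = 5185 ≡ 1 (mod 162)

85^(-1) ≡ 61 (mod 162)


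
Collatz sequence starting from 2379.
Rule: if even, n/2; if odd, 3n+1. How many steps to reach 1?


2379 → 7138 → 3569 → 10708 → 5354 → 2677 → 8032 → 4016 → 2008 → 1004 → 502 → 251 → 754 → 377 → 1132 → 566 → 283 → 850 → 425 → 1276 → 638 → 319 → 958 → 479 → 1438 → 719 → 2158 → 1079 → 3238 → 1619 → 4858 → 2429 → 7288 → 3644 → 1822 → 911 → 2734 → 1367 → 4102 → 2051 → 6154 → 3077 → 9232 → 4616 → 2308 → 1154 → 577 → 1732 → 866 → 433 → 1300 → 650 → 325 → 976 → 488 → 244 → 122 → 61 → 184 → 92 → 46 → 23 → 70 → 35 → 106 → 53 → 160 → 80 → 40 → 20 → 10 → 5 → 16 → 8 → 4 → 2 → 1
Total steps = 76

76 steps


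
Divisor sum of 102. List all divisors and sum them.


Divisors of 102: 1, 2, 3, 6, 17, 34, 51, 102
Sum = 1 + 2 + 3 + 6 + 17 + 34 + 51 + 102 = 216

σ(102) = 216


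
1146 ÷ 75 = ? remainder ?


1146 = 75 * 15 + 21
Check: 1125 + 21 = 1146

q = 15, r = 21


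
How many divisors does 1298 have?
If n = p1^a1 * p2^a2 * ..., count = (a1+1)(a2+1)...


1298 = 2^1 × 11^1 × 59^1
d(1298) = (1+1) × (1+1) × (1+1) = 8

8 divisors


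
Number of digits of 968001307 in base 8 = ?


968001307 in base 8 = 7154503433
Number of digits = 10

10 digits (base 8)


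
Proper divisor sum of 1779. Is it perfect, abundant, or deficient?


Proper divisors: 1, 3, 593
Sum = 1 + 3 + 593 = 597
597 < 1779 → deficient

s(1779) = 597 (deficient)


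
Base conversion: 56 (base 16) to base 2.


56 (base 16) = 86 (decimal)
86 (decimal) = 1010110 (base 2)


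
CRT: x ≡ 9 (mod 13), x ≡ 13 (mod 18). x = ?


M = 13*18 = 234
M1 = M/13 = 18, M2 = M/18 = 13
M1^(-1) mod 13 = 8, M2^(-1) mod 18 = 7
x = 9*18*8 + 13*13*7 = 2479
2479 mod 234 = 139
Check: 139 mod 13 = 9 ✓, 139 mod 18 = 13 ✓

x ≡ 139 (mod 234)


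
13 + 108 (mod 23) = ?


13 + 108 = 121
121 mod 23 = 6


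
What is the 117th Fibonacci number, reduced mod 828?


F(k) mod 828 for k=1..117:
1, 1, 2, 3, 5, 8, 13, 21, 34, 55, 89, 144, 233, 377, 610, 159, 769, 100, 41, 141, 182, 323, 505, 0, 505, 505, 182, 687, 41, 728, 769, 669, 610, 451, 233, 684, 89, 773, 34, 807, 13, 820, 5, 825, 2, 827, 1, 0, 1, 1, 2, 3, 5, 8, 13, 21, 34, 55, 89, 144, 233, 377, 610, 159, 769, 100, 41, 141, 182, 323, 505, 0, 505, 505, 182, 687, 41, 728, 769, 669, 610, 451, 233, 684, 89, 773, 34, 807, 13, 820, 5, 825, 2, 827, 1, 0, 1, 1, 2, 3, 5, 8, 13, 21, 34, 55, 89, 144, 233, 377, 610, 159, 769, 100, 41, 141, 182
F(117) mod 828 = 182


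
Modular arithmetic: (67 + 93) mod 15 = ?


67 + 93 = 160
160 mod 15 = 10


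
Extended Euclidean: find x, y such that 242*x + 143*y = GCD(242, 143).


Tabular extended Euclidean (each row: r = 242*s + 143*t):
r=242, s=1, t=0
r=143, s=0, t=1
q=1: r=99, s=1, t=-1   [242*(1) + 143*(-1) = 99]
q=1: r=44, s=-1, t=2   [242*(-1) + 143*(2) = 44]
q=2: r=11, s=3, t=-5   [242*(3) + 143*(-5) = 11]
q=4: r=0, s=-13, t=22   [242*(-13) + 143*(22) = 0]
GCD = 11; from the row with r=11: x=3, y=-5
Check: 242*(3) + 143*(-5) = 726 - 715 = 11

GCD = 11, x = 3, y = -5


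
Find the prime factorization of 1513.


1513 / 17 = 89
89 / 89 = 1
1513 = 17 × 89


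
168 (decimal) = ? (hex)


168 (base 10) = 168 (decimal)
168 (decimal) = A8 (base 16)


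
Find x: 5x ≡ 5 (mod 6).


GCD(5, 6) = 1, unique solution
a^(-1) mod 6 = 5
x = 5 * 5 mod 6 = 1

x ≡ 1 (mod 6)


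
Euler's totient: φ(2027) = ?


2027 = 2027
Prime factors: 2027
φ(2027) = 2027 × (1-1/2027)
= 2027 × 2026/2027 = 2026

φ(2027) = 2026


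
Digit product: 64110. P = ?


6 × 4 × 1 × 1 × 0 = 0


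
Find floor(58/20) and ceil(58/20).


58/20 = 2.9000
floor = 2
ceil = 3

floor = 2, ceil = 3


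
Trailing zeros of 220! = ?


floor(220/5) = 44
floor(220/25) = 8
floor(220/125) = 1
Total = 53

53 trailing zeros


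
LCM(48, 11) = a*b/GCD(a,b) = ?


GCD(48, 11) = 1
LCM = 48*11/1 = 528/1 = 528

LCM = 528


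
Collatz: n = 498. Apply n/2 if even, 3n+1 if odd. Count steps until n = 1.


498 → 249 → 748 → 374 → 187 → 562 → 281 → 844 → 422 → 211 → 634 → 317 → 952 → 476 → 238 → 119 → 358 → 179 → 538 → 269 → 808 → 404 → 202 → 101 → 304 → 152 → 76 → 38 → 19 → 58 → 29 → 88 → 44 → 22 → 11 → 34 → 17 → 52 → 26 → 13 → 40 → 20 → 10 → 5 → 16 → 8 → 4 → 2 → 1
Total steps = 48

48 steps


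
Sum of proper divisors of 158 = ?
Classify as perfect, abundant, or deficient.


Proper divisors: 1, 2, 79
Sum = 1 + 2 + 79 = 82
82 < 158 → deficient

s(158) = 82 (deficient)


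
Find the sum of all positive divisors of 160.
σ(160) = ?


Divisors of 160: 1, 2, 4, 5, 8, 10, 16, 20, 32, 40, 80, 160
Sum = 1 + 2 + 4 + 5 + 8 + 10 + 16 + 20 + 32 + 40 + 80 + 160 = 378

σ(160) = 378


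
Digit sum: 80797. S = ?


8 + 0 + 7 + 9 + 7 = 31


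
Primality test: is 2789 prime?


Check divisors up to sqrt(2789) = 52.8110
No divisors found.
2789 is prime.

Yes, 2789 is prime


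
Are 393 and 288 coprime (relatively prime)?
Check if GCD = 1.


Euclidean algorithm:
393 = 1 * 288 + 105
288 = 2 * 105 + 78
105 = 1 * 78 + 27
78 = 2 * 27 + 24
27 = 1 * 24 + 3
24 = 8 * 3 + 0
GCD(393, 288) = 3

No, not coprime (GCD = 3)


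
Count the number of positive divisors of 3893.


3893 = 17^1 × 229^1
d(3893) = (1+1) × (1+1) = 4

4 divisors


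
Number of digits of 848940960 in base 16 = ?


848940960 in base 16 = 3299CFA0
Number of digits = 8

8 digits (base 16)


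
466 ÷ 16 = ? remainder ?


466 = 16 * 29 + 2
Check: 464 + 2 = 466

q = 29, r = 2


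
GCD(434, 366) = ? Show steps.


434 = 1 * 366 + 68
366 = 5 * 68 + 26
68 = 2 * 26 + 16
26 = 1 * 16 + 10
16 = 1 * 10 + 6
10 = 1 * 6 + 4
6 = 1 * 4 + 2
4 = 2 * 2 + 0
GCD = 2


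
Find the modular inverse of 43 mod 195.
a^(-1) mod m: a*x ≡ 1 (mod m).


Use the extended Euclidean algorithm on (195, 43); each row r = 195*s + 43*t:
r=195, s=1, t=0
r=43, s=0, t=1
q=4: r=23, s=1, t=-4   [195*(1) + 43*(-4) = 23]
q=1: r=20, s=-1, t=5   [195*(-1) + 43*(5) = 20]
q=1: r=3, s=2, t=-9   [195*(2) + 43*(-9) = 3]
q=6: r=2, s=-13, t=59   [195*(-13) + 43*(59) = 2]
q=1: r=1, s=15, t=-68   [195*(15) + 43*(-68) = 1]
q=2: r=0, s=-43, t=195   [195*(-43) + 43*(195) = 0]
GCD = 1 with t = -68, so 43*(-68) ≡ 1 (mod 195)
Inverse = -68 mod 195 = 127
Check: 43 * 127 = 5461 ≡ 1 (mod 195)

43^(-1) ≡ 127 (mod 195)


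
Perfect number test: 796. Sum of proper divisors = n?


Proper divisors of 796: 1, 2, 4, 199, 398
Sum = 1 + 2 + 4 + 199 + 398 = 604

No, 796 is not perfect (604 ≠ 796)


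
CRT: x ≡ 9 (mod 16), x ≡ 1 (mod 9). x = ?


M = 16*9 = 144
M1 = M/16 = 9, M2 = M/9 = 16
M1^(-1) mod 16 = 9, M2^(-1) mod 9 = 4
x = 9*9*9 + 1*16*4 = 793
793 mod 144 = 73
Check: 73 mod 16 = 9 ✓, 73 mod 9 = 1 ✓

x ≡ 73 (mod 144)


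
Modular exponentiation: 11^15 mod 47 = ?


11^1 mod 47 = 11
11^2 mod 47 = 27
11^3 mod 47 = 15
11^4 mod 47 = 24
11^5 mod 47 = 29
11^6 mod 47 = 37
11^7 mod 47 = 31
11^8 mod 47 = 12
11^9 mod 47 = 38
11^10 mod 47 = 42
11^11 mod 47 = 39
11^12 mod 47 = 6
11^13 mod 47 = 19
11^14 mod 47 = 21
11^15 mod 47 = 43


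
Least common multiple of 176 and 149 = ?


GCD(176, 149) = 1
LCM = 176*149/1 = 26224/1 = 26224

LCM = 26224


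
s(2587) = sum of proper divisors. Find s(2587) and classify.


Proper divisors: 1, 13, 199
Sum = 1 + 13 + 199 = 213
213 < 2587 → deficient

s(2587) = 213 (deficient)


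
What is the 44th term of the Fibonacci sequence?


Sequence: 1, 1, 2, 3, 5, 8, 13, 21, 34, 55, 89, 144, 233, 377, 610, 987, 1597, 2584, 4181, 6765, 10946, 17711, 28657, 46368, 75025, 121393, 196418, 317811, 514229, 832040, 1346269, 2178309, 3524578, 5702887, 9227465, 14930352, 24157817, 39088169, 63245986, 102334155, 165580141, 267914296, 433494437, 701408733
F(44) = 701408733


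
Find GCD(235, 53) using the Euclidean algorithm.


235 = 4 * 53 + 23
53 = 2 * 23 + 7
23 = 3 * 7 + 2
7 = 3 * 2 + 1
2 = 2 * 1 + 0
GCD = 1


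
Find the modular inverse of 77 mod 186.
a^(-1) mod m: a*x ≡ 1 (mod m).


Use the extended Euclidean algorithm on (186, 77); each row r = 186*s + 77*t:
r=186, s=1, t=0
r=77, s=0, t=1
q=2: r=32, s=1, t=-2   [186*(1) + 77*(-2) = 32]
q=2: r=13, s=-2, t=5   [186*(-2) + 77*(5) = 13]
q=2: r=6, s=5, t=-12   [186*(5) + 77*(-12) = 6]
q=2: r=1, s=-12, t=29   [186*(-12) + 77*(29) = 1]
q=6: r=0, s=77, t=-186   [186*(77) + 77*(-186) = 0]
GCD = 1 with t = 29, so 77*(29) ≡ 1 (mod 186)
Inverse = 29 mod 186 = 29
Check: 77 * 29 = 2233 ≡ 1 (mod 186)

77^(-1) ≡ 29 (mod 186)


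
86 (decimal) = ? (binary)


86 (base 10) = 86 (decimal)
86 (decimal) = 1010110 (base 2)


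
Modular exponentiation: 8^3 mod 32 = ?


8^1 mod 32 = 8
8^2 mod 32 = 0
8^3 mod 32 = 0


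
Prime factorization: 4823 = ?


4823 / 7 = 689
689 / 13 = 53
53 / 53 = 1
4823 = 7 × 13 × 53


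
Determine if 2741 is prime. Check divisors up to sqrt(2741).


Check divisors up to sqrt(2741) = 52.3546
No divisors found.
2741 is prime.

Yes, 2741 is prime


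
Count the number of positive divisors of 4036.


4036 = 2^2 × 1009^1
d(4036) = (2+1) × (1+1) = 6

6 divisors


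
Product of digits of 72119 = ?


7 × 2 × 1 × 1 × 9 = 126


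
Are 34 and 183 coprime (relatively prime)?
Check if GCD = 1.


Euclidean algorithm:
183 = 5 * 34 + 13
34 = 2 * 13 + 8
13 = 1 * 8 + 5
8 = 1 * 5 + 3
5 = 1 * 3 + 2
3 = 1 * 2 + 1
2 = 2 * 1 + 0
GCD(34, 183) = 1

Yes, coprime (GCD = 1)


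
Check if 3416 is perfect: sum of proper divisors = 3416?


Proper divisors of 3416: 1, 2, 4, 7, 8, 14, 28, 56, 61, 122, 244, 427, 488, 854, 1708
Sum = 1 + 2 + 4 + 7 + 8 + 14 + 28 + 56 + 61 + 122 + 244 + 427 + 488 + 854 + 1708 = 4024

No, 3416 is not perfect (4024 ≠ 3416)


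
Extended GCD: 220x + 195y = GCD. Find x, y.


Tabular extended Euclidean (each row: r = 220*s + 195*t):
r=220, s=1, t=0
r=195, s=0, t=1
q=1: r=25, s=1, t=-1   [220*(1) + 195*(-1) = 25]
q=7: r=20, s=-7, t=8   [220*(-7) + 195*(8) = 20]
q=1: r=5, s=8, t=-9   [220*(8) + 195*(-9) = 5]
q=4: r=0, s=-39, t=44   [220*(-39) + 195*(44) = 0]
GCD = 5; from the row with r=5: x=8, y=-9
Check: 220*(8) + 195*(-9) = 1760 - 1755 = 5

GCD = 5, x = 8, y = -9


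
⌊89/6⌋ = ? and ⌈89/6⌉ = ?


89/6 = 14.8333
floor = 14
ceil = 15

floor = 14, ceil = 15


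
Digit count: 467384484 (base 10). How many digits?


467384484 has 9 digits in base 10
floor(log10(467384484)) + 1 = floor(8.6697) + 1 = 9

9 digits (base 10)


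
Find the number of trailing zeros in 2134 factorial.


floor(2134/5) = 426
floor(2134/25) = 85
floor(2134/125) = 17
floor(2134/625) = 3
Total = 531

531 trailing zeros


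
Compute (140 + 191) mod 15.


140 + 191 = 331
331 mod 15 = 1


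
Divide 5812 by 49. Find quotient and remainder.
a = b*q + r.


5812 = 49 * 118 + 30
Check: 5782 + 30 = 5812

q = 118, r = 30


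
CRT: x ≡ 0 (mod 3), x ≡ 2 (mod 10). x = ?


M = 3*10 = 30
M1 = M/3 = 10, M2 = M/10 = 3
M1^(-1) mod 3 = 1, M2^(-1) mod 10 = 7
x = 0*10*1 + 2*3*7 = 42
42 mod 30 = 12
Check: 12 mod 3 = 0 ✓, 12 mod 10 = 2 ✓

x ≡ 12 (mod 30)


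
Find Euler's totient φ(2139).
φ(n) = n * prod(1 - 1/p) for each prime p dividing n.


2139 = 3 × 23 × 31
Prime factors: 3, 23, 31
φ(2139) = 2139 × (1-1/3) × (1-1/23) × (1-1/31)
= 2139 × 2/3 × 22/23 × 30/31 = 1320

φ(2139) = 1320


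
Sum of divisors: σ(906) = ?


Divisors of 906: 1, 2, 3, 6, 151, 302, 453, 906
Sum = 1 + 2 + 3 + 6 + 151 + 302 + 453 + 906 = 1824

σ(906) = 1824


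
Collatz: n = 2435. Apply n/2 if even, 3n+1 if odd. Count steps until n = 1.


2435 → 7306 → 3653 → 10960 → 5480 → 2740 → 1370 → 685 → 2056 → 1028 → 514 → 257 → 772 → 386 → 193 → 580 → 290 → 145 → 436 → 218 → 109 → 328 → 164 → 82 → 41 → 124 → 62 → 31 → 94 → 47 → 142 → 71 → 214 → 107 → 322 → 161 → 484 → 242 → 121 → 364 → 182 → 91 → 274 → 137 → 412 → 206 → 103 → 310 → 155 → 466 → 233 → 700 → 350 → 175 → 526 → 263 → 790 → 395 → 1186 → 593 → 1780 → 890 → 445 → 1336 → 668 → 334 → 167 → 502 → 251 → 754 → 377 → 1132 → 566 → 283 → 850 → 425 → 1276 → 638 → 319 → 958 → 479 → 1438 → 719 → 2158 → 1079 → 3238 → 1619 → 4858 → 2429 → 7288 → 3644 → 1822 → 911 → 2734 → 1367 → 4102 → 2051 → 6154 → 3077 → 9232 → 4616 → 2308 → 1154 → 577 → 1732 → 866 → 433 → 1300 → 650 → 325 → 976 → 488 → 244 → 122 → 61 → 184 → 92 → 46 → 23 → 70 → 35 → 106 → 53 → 160 → 80 → 40 → 20 → 10 → 5 → 16 → 8 → 4 → 2 → 1
Total steps = 133

133 steps


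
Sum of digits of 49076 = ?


4 + 9 + 0 + 7 + 6 = 26


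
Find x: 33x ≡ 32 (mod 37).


GCD(33, 37) = 1, unique solution
a^(-1) mod 37 = 9
x = 9 * 32 mod 37 = 29

x ≡ 29 (mod 37)


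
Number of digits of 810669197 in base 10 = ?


810669197 has 9 digits in base 10
floor(log10(810669197)) + 1 = floor(8.9088) + 1 = 9

9 digits (base 10)


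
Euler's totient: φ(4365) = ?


4365 = 3^2 × 5 × 97
Prime factors: 3, 5, 97
φ(4365) = 4365 × (1-1/3) × (1-1/5) × (1-1/97)
= 4365 × 2/3 × 4/5 × 96/97 = 2304

φ(4365) = 2304


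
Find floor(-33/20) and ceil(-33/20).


-33/20 = -1.6500
floor = -2
ceil = -1

floor = -2, ceil = -1


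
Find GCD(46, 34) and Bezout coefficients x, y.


Tabular extended Euclidean (each row: r = 46*s + 34*t):
r=46, s=1, t=0
r=34, s=0, t=1
q=1: r=12, s=1, t=-1   [46*(1) + 34*(-1) = 12]
q=2: r=10, s=-2, t=3   [46*(-2) + 34*(3) = 10]
q=1: r=2, s=3, t=-4   [46*(3) + 34*(-4) = 2]
q=5: r=0, s=-17, t=23   [46*(-17) + 34*(23) = 0]
GCD = 2; from the row with r=2: x=3, y=-4
Check: 46*(3) + 34*(-4) = 138 - 136 = 2

GCD = 2, x = 3, y = -4


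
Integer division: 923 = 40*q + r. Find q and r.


923 = 40 * 23 + 3
Check: 920 + 3 = 923

q = 23, r = 3


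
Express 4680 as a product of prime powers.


4680 / 2 = 2340
2340 / 2 = 1170
1170 / 2 = 585
585 / 3 = 195
195 / 3 = 65
65 / 5 = 13
13 / 13 = 1
4680 = 2^3 × 3^2 × 5 × 13


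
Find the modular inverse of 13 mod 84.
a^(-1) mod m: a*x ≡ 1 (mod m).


Use the extended Euclidean algorithm on (84, 13); each row r = 84*s + 13*t:
r=84, s=1, t=0
r=13, s=0, t=1
q=6: r=6, s=1, t=-6   [84*(1) + 13*(-6) = 6]
q=2: r=1, s=-2, t=13   [84*(-2) + 13*(13) = 1]
q=6: r=0, s=13, t=-84   [84*(13) + 13*(-84) = 0]
GCD = 1 with t = 13, so 13*(13) ≡ 1 (mod 84)
Inverse = 13 mod 84 = 13
Check: 13 * 13 = 169 ≡ 1 (mod 84)

13^(-1) ≡ 13 (mod 84)


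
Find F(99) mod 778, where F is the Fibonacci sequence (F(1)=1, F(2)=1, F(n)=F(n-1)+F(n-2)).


F(k) mod 778 for k=1..99:
1, 1, 2, 3, 5, 8, 13, 21, 34, 55, 89, 144, 233, 377, 610, 209, 41, 250, 291, 541, 54, 595, 649, 466, 337, 25, 362, 387, 749, 358, 329, 687, 238, 147, 385, 532, 139, 671, 32, 703, 735, 660, 617, 499, 338, 59, 397, 456, 75, 531, 606, 359, 187, 546, 733, 501, 456, 179, 635, 36, 671, 707, 600, 529, 351, 102, 453, 555, 230, 7, 237, 244, 481, 725, 428, 375, 25, 400, 425, 47, 472, 519, 213, 732, 167, 121, 288, 409, 697, 328, 247, 575, 44, 619, 663, 504, 389, 115, 504
F(99) mod 778 = 504


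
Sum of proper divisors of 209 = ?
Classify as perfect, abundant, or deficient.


Proper divisors: 1, 11, 19
Sum = 1 + 11 + 19 = 31
31 < 209 → deficient

s(209) = 31 (deficient)


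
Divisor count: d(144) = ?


144 = 2^4 × 3^2
d(144) = (4+1) × (2+1) = 15

15 divisors


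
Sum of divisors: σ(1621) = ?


Divisors of 1621: 1, 1621
Sum = 1 + 1621 = 1622

σ(1621) = 1622


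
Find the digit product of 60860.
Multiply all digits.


6 × 0 × 8 × 6 × 0 = 0


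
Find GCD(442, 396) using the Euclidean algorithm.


442 = 1 * 396 + 46
396 = 8 * 46 + 28
46 = 1 * 28 + 18
28 = 1 * 18 + 10
18 = 1 * 10 + 8
10 = 1 * 8 + 2
8 = 4 * 2 + 0
GCD = 2


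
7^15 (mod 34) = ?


7^1 mod 34 = 7
7^2 mod 34 = 15
7^3 mod 34 = 3
7^4 mod 34 = 21
7^5 mod 34 = 11
7^6 mod 34 = 9
7^7 mod 34 = 29
7^8 mod 34 = 33
7^9 mod 34 = 27
7^10 mod 34 = 19
7^11 mod 34 = 31
7^12 mod 34 = 13
7^13 mod 34 = 23
7^14 mod 34 = 25
7^15 mod 34 = 5


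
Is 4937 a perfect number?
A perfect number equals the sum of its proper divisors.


Proper divisors of 4937: 1
Sum = 1 = 1

No, 4937 is not perfect (1 ≠ 4937)


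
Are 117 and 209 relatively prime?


Euclidean algorithm:
209 = 1 * 117 + 92
117 = 1 * 92 + 25
92 = 3 * 25 + 17
25 = 1 * 17 + 8
17 = 2 * 8 + 1
8 = 8 * 1 + 0
GCD(117, 209) = 1

Yes, coprime (GCD = 1)


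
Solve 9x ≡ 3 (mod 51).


GCD(9, 51) = 3 divides 3
Divide: 3x ≡ 1 (mod 17)
x ≡ 6 (mod 17)


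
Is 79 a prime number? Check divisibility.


Check divisors up to sqrt(79) = 8.8882
No divisors found.
79 is prime.

Yes, 79 is prime


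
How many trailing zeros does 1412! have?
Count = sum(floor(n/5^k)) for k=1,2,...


floor(1412/5) = 282
floor(1412/25) = 56
floor(1412/125) = 11
floor(1412/625) = 2
Total = 351

351 trailing zeros


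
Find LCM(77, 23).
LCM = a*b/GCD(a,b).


GCD(77, 23) = 1
LCM = 77*23/1 = 1771/1 = 1771

LCM = 1771


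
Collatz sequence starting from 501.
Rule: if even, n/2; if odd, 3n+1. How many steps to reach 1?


501 → 1504 → 752 → 376 → 188 → 94 → 47 → 142 → 71 → 214 → 107 → 322 → 161 → 484 → 242 → 121 → 364 → 182 → 91 → 274 → 137 → 412 → 206 → 103 → 310 → 155 → 466 → 233 → 700 → 350 → 175 → 526 → 263 → 790 → 395 → 1186 → 593 → 1780 → 890 → 445 → 1336 → 668 → 334 → 167 → 502 → 251 → 754 → 377 → 1132 → 566 → 283 → 850 → 425 → 1276 → 638 → 319 → 958 → 479 → 1438 → 719 → 2158 → 1079 → 3238 → 1619 → 4858 → 2429 → 7288 → 3644 → 1822 → 911 → 2734 → 1367 → 4102 → 2051 → 6154 → 3077 → 9232 → 4616 → 2308 → 1154 → 577 → 1732 → 866 → 433 → 1300 → 650 → 325 → 976 → 488 → 244 → 122 → 61 → 184 → 92 → 46 → 23 → 70 → 35 → 106 → 53 → 160 → 80 → 40 → 20 → 10 → 5 → 16 → 8 → 4 → 2 → 1
Total steps = 110

110 steps


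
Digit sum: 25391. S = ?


2 + 5 + 3 + 9 + 1 = 20


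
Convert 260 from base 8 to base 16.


260 (base 8) = 176 (decimal)
176 (decimal) = B0 (base 16)


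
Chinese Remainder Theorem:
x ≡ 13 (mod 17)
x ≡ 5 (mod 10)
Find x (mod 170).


M = 17*10 = 170
M1 = M/17 = 10, M2 = M/10 = 17
M1^(-1) mod 17 = 12, M2^(-1) mod 10 = 3
x = 13*10*12 + 5*17*3 = 1815
1815 mod 170 = 115
Check: 115 mod 17 = 13 ✓, 115 mod 10 = 5 ✓

x ≡ 115 (mod 170)


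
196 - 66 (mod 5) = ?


196 - 66 = 130
130 mod 5 = 0


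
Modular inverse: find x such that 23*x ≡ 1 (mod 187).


Use the extended Euclidean algorithm on (187, 23); each row r = 187*s + 23*t:
r=187, s=1, t=0
r=23, s=0, t=1
q=8: r=3, s=1, t=-8   [187*(1) + 23*(-8) = 3]
q=7: r=2, s=-7, t=57   [187*(-7) + 23*(57) = 2]
q=1: r=1, s=8, t=-65   [187*(8) + 23*(-65) = 1]
q=2: r=0, s=-23, t=187   [187*(-23) + 23*(187) = 0]
GCD = 1 with t = -65, so 23*(-65) ≡ 1 (mod 187)
Inverse = -65 mod 187 = 122
Check: 23 * 122 = 2806 ≡ 1 (mod 187)

23^(-1) ≡ 122 (mod 187)


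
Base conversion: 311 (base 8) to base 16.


311 (base 8) = 201 (decimal)
201 (decimal) = C9 (base 16)


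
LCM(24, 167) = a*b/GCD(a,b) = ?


GCD(24, 167) = 1
LCM = 24*167/1 = 4008/1 = 4008

LCM = 4008


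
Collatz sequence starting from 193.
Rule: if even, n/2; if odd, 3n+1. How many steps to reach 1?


193 → 580 → 290 → 145 → 436 → 218 → 109 → 328 → 164 → 82 → 41 → 124 → 62 → 31 → 94 → 47 → 142 → 71 → 214 → 107 → 322 → 161 → 484 → 242 → 121 → 364 → 182 → 91 → 274 → 137 → 412 → 206 → 103 → 310 → 155 → 466 → 233 → 700 → 350 → 175 → 526 → 263 → 790 → 395 → 1186 → 593 → 1780 → 890 → 445 → 1336 → 668 → 334 → 167 → 502 → 251 → 754 → 377 → 1132 → 566 → 283 → 850 → 425 → 1276 → 638 → 319 → 958 → 479 → 1438 → 719 → 2158 → 1079 → 3238 → 1619 → 4858 → 2429 → 7288 → 3644 → 1822 → 911 → 2734 → 1367 → 4102 → 2051 → 6154 → 3077 → 9232 → 4616 → 2308 → 1154 → 577 → 1732 → 866 → 433 → 1300 → 650 → 325 → 976 → 488 → 244 → 122 → 61 → 184 → 92 → 46 → 23 → 70 → 35 → 106 → 53 → 160 → 80 → 40 → 20 → 10 → 5 → 16 → 8 → 4 → 2 → 1
Total steps = 119

119 steps


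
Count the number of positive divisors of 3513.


3513 = 3^1 × 1171^1
d(3513) = (1+1) × (1+1) = 4

4 divisors


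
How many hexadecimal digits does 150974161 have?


150974161 in base 16 = 8FFAED1
Number of digits = 7

7 digits (base 16)


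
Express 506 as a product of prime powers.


506 / 2 = 253
253 / 11 = 23
23 / 23 = 1
506 = 2 × 11 × 23


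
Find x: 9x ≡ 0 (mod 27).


GCD(9, 27) = 9 divides 0
Divide: 1x ≡ 0 (mod 3)
x ≡ 0 (mod 3)


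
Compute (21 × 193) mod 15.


21 × 193 = 4053
4053 mod 15 = 3


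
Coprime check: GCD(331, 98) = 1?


Euclidean algorithm:
331 = 3 * 98 + 37
98 = 2 * 37 + 24
37 = 1 * 24 + 13
24 = 1 * 13 + 11
13 = 1 * 11 + 2
11 = 5 * 2 + 1
2 = 2 * 1 + 0
GCD(331, 98) = 1

Yes, coprime (GCD = 1)


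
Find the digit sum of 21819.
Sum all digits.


2 + 1 + 8 + 1 + 9 = 21


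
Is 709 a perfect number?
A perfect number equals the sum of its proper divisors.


Proper divisors of 709: 1
Sum = 1 = 1

No, 709 is not perfect (1 ≠ 709)


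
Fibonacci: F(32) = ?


Sequence: 1, 1, 2, 3, 5, 8, 13, 21, 34, 55, 89, 144, 233, 377, 610, 987, 1597, 2584, 4181, 6765, 10946, 17711, 28657, 46368, 75025, 121393, 196418, 317811, 514229, 832040, 1346269, 2178309
F(32) = 2178309


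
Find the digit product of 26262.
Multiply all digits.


2 × 6 × 2 × 6 × 2 = 288


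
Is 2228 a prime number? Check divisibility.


2228 / 2 = 1114 (exact division)
2228 is NOT prime.

No, 2228 is not prime


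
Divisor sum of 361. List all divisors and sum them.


Divisors of 361: 1, 19, 361
Sum = 1 + 19 + 361 = 381

σ(361) = 381


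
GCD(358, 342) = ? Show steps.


358 = 1 * 342 + 16
342 = 21 * 16 + 6
16 = 2 * 6 + 4
6 = 1 * 4 + 2
4 = 2 * 2 + 0
GCD = 2


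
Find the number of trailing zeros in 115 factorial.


floor(115/5) = 23
floor(115/25) = 4
Total = 27

27 trailing zeros


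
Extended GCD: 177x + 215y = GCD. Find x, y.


Tabular extended Euclidean (each row: r = 177*s + 215*t):
r=177, s=1, t=0
r=215, s=0, t=1
q=0: r=177, s=1, t=0   [177*(1) + 215*(0) = 177]
q=1: r=38, s=-1, t=1   [177*(-1) + 215*(1) = 38]
q=4: r=25, s=5, t=-4   [177*(5) + 215*(-4) = 25]
q=1: r=13, s=-6, t=5   [177*(-6) + 215*(5) = 13]
q=1: r=12, s=11, t=-9   [177*(11) + 215*(-9) = 12]
q=1: r=1, s=-17, t=14   [177*(-17) + 215*(14) = 1]
q=12: r=0, s=215, t=-177   [177*(215) + 215*(-177) = 0]
GCD = 1; from the row with r=1: x=-17, y=14
Check: 177*(-17) + 215*(14) = -3009 + 3010 = 1

GCD = 1, x = -17, y = 14


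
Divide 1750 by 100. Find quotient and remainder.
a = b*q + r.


1750 = 100 * 17 + 50
Check: 1700 + 50 = 1750

q = 17, r = 50
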